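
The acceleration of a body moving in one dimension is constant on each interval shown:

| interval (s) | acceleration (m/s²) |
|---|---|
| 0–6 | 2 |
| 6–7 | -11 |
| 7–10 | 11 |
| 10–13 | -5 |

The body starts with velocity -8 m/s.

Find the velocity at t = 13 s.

11 m/s

Δv equals the area under the a-t graph; then v = v₀ + Δv.
0–6 s: 2 × 6 = 12 m/s
6–7 s: -11 × 1 = -11 m/s
7–10 s: 11 × 3 = 33 m/s
10–13 s: -5 × 3 = -15 m/s
Δv = 19 m/s, so v(13) = -8 + (19) = 11 m/s.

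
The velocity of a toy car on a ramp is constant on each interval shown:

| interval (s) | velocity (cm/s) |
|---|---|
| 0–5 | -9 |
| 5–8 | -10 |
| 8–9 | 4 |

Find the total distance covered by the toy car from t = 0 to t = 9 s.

Total distance travelled is ∫|v| dt — sum the magnitudes of each area piece.
0–5 s: |-9| × 5 = 45 cm
5–8 s: |-10| × 3 = 30 cm
8–9 s: |4| × 1 = 4 cm
Total distance = 79 cm

79 cm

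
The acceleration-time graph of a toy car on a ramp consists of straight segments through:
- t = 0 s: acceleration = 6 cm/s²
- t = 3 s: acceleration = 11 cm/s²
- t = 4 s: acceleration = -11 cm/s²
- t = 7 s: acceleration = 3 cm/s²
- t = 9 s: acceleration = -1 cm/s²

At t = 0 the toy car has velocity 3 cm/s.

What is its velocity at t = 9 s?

18.5 cm/s

Δv equals the area under the a-t graph; then v = v₀ + Δv.
0–3 s: ½(6 + 11)(3) = 25.5 cm/s
3–4 s: ½(11 + -11)(1) = 0 cm/s
4–7 s: ½(-11 + 3)(3) = -12 cm/s
7–9 s: ½(3 + -1)(2) = 2 cm/s
Δv = 15.5 cm/s, so v(9) = 3 + (15.5) = 18.5 cm/s.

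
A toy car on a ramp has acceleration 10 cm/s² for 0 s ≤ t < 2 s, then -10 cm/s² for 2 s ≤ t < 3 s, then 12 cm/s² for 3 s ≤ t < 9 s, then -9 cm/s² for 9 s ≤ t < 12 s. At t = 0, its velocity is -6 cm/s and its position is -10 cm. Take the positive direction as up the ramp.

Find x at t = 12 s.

434.5 cm

On each constant-a segment, Δv = aΔt and Δx = v₀Δt + ½aΔt²; chain segment to segment.
0–2 s: v starts -6 cm/s; Δx = -6·2 + ½·10·2² = 8 cm; v ends 14 cm/s.
2–3 s: v starts 14 cm/s; Δx = 14·1 + ½·-10·1² = 9 cm; v ends 4 cm/s.
3–9 s: v starts 4 cm/s; Δx = 4·6 + ½·12·6² = 240 cm; v ends 76 cm/s.
9–12 s: v starts 76 cm/s; Δx = 76·3 + ½·-9·3² = 187.5 cm; v ends 49 cm/s.
x(12) = -10 + Σ Δx = 434.5 cm.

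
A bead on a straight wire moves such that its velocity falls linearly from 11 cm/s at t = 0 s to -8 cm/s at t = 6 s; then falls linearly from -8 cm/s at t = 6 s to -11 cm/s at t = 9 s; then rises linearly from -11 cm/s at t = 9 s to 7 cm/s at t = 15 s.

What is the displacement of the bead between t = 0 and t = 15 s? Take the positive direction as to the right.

-31.5 cm

Displacement is the signed area under the v-t curve.
0–6 s: ½(11 + -8)(6) = 9 cm
6–9 s: ½(-8 + -11)(3) = -28.5 cm
9–15 s: ½(-11 + 7)(6) = -12 cm
Net displacement = -31.5 cm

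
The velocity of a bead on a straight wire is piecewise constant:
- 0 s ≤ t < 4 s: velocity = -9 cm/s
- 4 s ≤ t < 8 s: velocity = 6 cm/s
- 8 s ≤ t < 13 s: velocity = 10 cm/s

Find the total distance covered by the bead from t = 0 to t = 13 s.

110 cm

Total distance travelled is ∫|v| dt — sum the magnitudes of each area piece.
0–4 s: |-9| × 4 = 36 cm
4–8 s: |6| × 4 = 24 cm
8–13 s: |10| × 5 = 50 cm
Total distance = 110 cm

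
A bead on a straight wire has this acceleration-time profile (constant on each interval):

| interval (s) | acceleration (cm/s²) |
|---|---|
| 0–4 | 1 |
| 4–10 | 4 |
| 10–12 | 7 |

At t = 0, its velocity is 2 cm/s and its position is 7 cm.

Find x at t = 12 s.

On each constant-a segment, Δv = aΔt and Δx = v₀Δt + ½aΔt²; chain segment to segment.
0–4 s: v starts 2 cm/s; Δx = 2·4 + ½·1·4² = 16 cm; v ends 6 cm/s.
4–10 s: v starts 6 cm/s; Δx = 6·6 + ½·4·6² = 108 cm; v ends 30 cm/s.
10–12 s: v starts 30 cm/s; Δx = 30·2 + ½·7·2² = 74 cm; v ends 44 cm/s.
x(12) = 7 + Σ Δx = 205 cm.

205 cm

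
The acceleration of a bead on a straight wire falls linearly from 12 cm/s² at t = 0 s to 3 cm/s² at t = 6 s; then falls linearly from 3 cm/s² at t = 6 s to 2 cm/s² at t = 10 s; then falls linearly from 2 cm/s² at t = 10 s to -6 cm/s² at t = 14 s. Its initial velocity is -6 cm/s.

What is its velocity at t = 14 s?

41 cm/s

Δv equals the area under the a-t graph; then v = v₀ + Δv.
0–6 s: ½(12 + 3)(6) = 45 cm/s
6–10 s: ½(3 + 2)(4) = 10 cm/s
10–14 s: ½(2 + -6)(4) = -8 cm/s
Δv = 47 cm/s, so v(14) = -6 + (47) = 41 cm/s.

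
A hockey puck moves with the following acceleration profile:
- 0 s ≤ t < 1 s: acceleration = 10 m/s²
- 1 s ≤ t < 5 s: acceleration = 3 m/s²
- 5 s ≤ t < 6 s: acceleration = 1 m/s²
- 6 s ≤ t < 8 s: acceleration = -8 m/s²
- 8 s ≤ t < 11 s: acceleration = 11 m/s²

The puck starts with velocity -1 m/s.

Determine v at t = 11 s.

39 m/s

Δv equals the area under the a-t graph; then v = v₀ + Δv.
0–1 s: 10 × 1 = 10 m/s
1–5 s: 3 × 4 = 12 m/s
5–6 s: 1 × 1 = 1 m/s
6–8 s: -8 × 2 = -16 m/s
8–11 s: 11 × 3 = 33 m/s
Δv = 40 m/s, so v(11) = -1 + (40) = 39 m/s.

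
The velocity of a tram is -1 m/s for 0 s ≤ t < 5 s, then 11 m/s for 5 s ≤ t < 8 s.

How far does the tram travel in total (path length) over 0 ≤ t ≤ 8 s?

38 m

Distance (not displacement) is the total path length: add the absolute areas under v-t.
0–5 s: |-1| × 5 = 5 m
5–8 s: |11| × 3 = 33 m
Total distance = 38 m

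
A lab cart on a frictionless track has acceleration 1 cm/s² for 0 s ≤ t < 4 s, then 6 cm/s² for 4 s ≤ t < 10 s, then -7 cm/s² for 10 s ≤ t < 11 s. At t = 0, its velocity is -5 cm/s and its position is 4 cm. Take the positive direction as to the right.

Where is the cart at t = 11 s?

125.5 cm

On each constant-a segment, Δv = aΔt and Δx = v₀Δt + ½aΔt²; chain segment to segment.
0–4 s: v starts -5 cm/s; Δx = -5·4 + ½·1·4² = -12 cm; v ends -1 cm/s.
4–10 s: v starts -1 cm/s; Δx = -1·6 + ½·6·6² = 102 cm; v ends 35 cm/s.
10–11 s: v starts 35 cm/s; Δx = 35·1 + ½·-7·1² = 31.5 cm; v ends 28 cm/s.
x(11) = 4 + Σ Δx = 125.5 cm.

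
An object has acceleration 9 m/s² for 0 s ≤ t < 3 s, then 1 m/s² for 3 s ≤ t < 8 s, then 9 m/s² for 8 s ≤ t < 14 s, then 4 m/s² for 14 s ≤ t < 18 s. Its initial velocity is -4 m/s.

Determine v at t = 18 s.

Δv equals the area under the a-t graph; then v = v₀ + Δv.
0–3 s: 9 × 3 = 27 m/s
3–8 s: 1 × 5 = 5 m/s
8–14 s: 9 × 6 = 54 m/s
14–18 s: 4 × 4 = 16 m/s
Δv = 102 m/s, so v(18) = -4 + (102) = 98 m/s.

98 m/s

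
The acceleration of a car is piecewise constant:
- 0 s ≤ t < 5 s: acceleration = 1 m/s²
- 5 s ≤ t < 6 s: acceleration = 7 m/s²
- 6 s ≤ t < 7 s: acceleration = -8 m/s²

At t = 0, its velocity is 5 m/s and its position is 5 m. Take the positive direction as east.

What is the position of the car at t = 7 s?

69 m

On each constant-a segment, Δv = aΔt and Δx = v₀Δt + ½aΔt²; chain segment to segment.
0–5 s: v starts 5 m/s; Δx = 5·5 + ½·1·5² = 37.5 m; v ends 10 m/s.
5–6 s: v starts 10 m/s; Δx = 10·1 + ½·7·1² = 13.5 m; v ends 17 m/s.
6–7 s: v starts 17 m/s; Δx = 17·1 + ½·-8·1² = 13 m; v ends 9 m/s.
x(7) = 5 + Σ Δx = 69 m.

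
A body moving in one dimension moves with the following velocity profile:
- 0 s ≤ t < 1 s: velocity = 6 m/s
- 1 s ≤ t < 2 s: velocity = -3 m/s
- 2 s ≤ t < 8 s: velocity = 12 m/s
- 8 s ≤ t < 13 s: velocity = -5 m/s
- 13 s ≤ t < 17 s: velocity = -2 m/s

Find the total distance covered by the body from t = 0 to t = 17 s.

Total distance travelled is ∫|v| dt — sum the magnitudes of each area piece.
0–1 s: |6| × 1 = 6 m
1–2 s: |-3| × 1 = 3 m
2–8 s: |12| × 6 = 72 m
8–13 s: |-5| × 5 = 25 m
13–17 s: |-2| × 4 = 8 m
Total distance = 114 m

114 m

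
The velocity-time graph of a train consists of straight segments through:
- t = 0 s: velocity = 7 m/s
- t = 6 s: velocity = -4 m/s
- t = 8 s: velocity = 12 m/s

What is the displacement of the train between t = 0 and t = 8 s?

Displacement is the signed area under the v-t curve.
0–6 s: ½(7 + -4)(6) = 9 m
6–8 s: ½(-4 + 12)(2) = 8 m
Net displacement = 17 m

17 m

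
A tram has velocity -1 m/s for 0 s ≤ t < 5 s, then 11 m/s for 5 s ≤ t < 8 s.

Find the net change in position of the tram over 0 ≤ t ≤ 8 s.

Net displacement equals the area under the velocity-time graph (areas below the axis count negative).
0–5 s: -1 × 5 = -5 m
5–8 s: 11 × 3 = 33 m
Net displacement = 28 m

28 m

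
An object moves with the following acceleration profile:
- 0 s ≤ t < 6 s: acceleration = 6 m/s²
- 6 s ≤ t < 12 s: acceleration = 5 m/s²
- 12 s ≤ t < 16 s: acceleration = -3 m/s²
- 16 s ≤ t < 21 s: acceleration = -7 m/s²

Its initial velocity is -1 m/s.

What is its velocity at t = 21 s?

18 m/s

Δv equals the area under the a-t graph; then v = v₀ + Δv.
0–6 s: 6 × 6 = 36 m/s
6–12 s: 5 × 6 = 30 m/s
12–16 s: -3 × 4 = -12 m/s
16–21 s: -7 × 5 = -35 m/s
Δv = 19 m/s, so v(21) = -1 + (19) = 18 m/s.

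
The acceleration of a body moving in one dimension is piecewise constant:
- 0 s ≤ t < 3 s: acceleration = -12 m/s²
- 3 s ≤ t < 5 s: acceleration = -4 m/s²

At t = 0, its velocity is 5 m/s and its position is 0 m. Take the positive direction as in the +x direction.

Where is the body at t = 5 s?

On each constant-a segment, Δv = aΔt and Δx = v₀Δt + ½aΔt²; chain segment to segment.
0–3 s: v starts 5 m/s; Δx = 5·3 + ½·-12·3² = -39 m; v ends -31 m/s.
3–5 s: v starts -31 m/s; Δx = -31·2 + ½·-4·2² = -70 m; v ends -39 m/s.
x(5) = 0 + Σ Δx = -109 m.

-109 m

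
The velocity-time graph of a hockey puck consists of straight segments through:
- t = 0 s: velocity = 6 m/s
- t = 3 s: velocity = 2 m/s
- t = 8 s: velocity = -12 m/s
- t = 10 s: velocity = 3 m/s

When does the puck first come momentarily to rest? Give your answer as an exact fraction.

v changes sign on 3–8 s (from 2 to -12); the graph is linear there, so v = 0 at t = 3 + (-2)·(8 − 3)/(-12 − 2) = 26/7 s.

t = 26/7 s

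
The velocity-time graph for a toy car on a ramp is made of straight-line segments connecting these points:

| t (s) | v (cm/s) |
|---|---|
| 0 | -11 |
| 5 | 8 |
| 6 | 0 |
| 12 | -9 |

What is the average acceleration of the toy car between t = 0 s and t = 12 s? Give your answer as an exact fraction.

Average acceleration = Δv/Δt = (-9 − -11)/(12 − 0) = 1/6 cm/s².

1/6 cm/s²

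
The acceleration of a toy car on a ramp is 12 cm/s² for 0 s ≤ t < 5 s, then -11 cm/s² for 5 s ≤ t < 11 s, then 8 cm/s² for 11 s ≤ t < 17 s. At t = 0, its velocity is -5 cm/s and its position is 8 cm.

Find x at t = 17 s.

343 cm

On each constant-a segment, Δv = aΔt and Δx = v₀Δt + ½aΔt²; chain segment to segment.
0–5 s: v starts -5 cm/s; Δx = -5·5 + ½·12·5² = 125 cm; v ends 55 cm/s.
5–11 s: v starts 55 cm/s; Δx = 55·6 + ½·-11·6² = 132 cm; v ends -11 cm/s.
11–17 s: v starts -11 cm/s; Δx = -11·6 + ½·8·6² = 78 cm; v ends 37 cm/s.
x(17) = 8 + Σ Δx = 343 cm.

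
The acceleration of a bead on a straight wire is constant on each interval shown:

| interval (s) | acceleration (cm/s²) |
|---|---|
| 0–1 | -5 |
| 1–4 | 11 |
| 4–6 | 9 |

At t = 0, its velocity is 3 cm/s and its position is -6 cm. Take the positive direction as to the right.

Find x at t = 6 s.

118 cm

On each constant-a segment, Δv = aΔt and Δx = v₀Δt + ½aΔt²; chain segment to segment.
0–1 s: v starts 3 cm/s; Δx = 3·1 + ½·-5·1² = 0.5 cm; v ends -2 cm/s.
1–4 s: v starts -2 cm/s; Δx = -2·3 + ½·11·3² = 43.5 cm; v ends 31 cm/s.
4–6 s: v starts 31 cm/s; Δx = 31·2 + ½·9·2² = 80 cm; v ends 49 cm/s.
x(6) = -6 + Σ Δx = 118 cm.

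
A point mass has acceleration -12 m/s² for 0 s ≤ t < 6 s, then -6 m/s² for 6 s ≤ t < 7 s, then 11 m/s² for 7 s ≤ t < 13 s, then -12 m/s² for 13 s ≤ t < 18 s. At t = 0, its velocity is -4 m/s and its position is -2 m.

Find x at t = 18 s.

On each constant-a segment, Δv = aΔt and Δx = v₀Δt + ½aΔt²; chain segment to segment.
0–6 s: v starts -4 m/s; Δx = -4·6 + ½·-12·6² = -240 m; v ends -76 m/s.
6–7 s: v starts -76 m/s; Δx = -76·1 + ½·-6·1² = -79 m; v ends -82 m/s.
7–13 s: v starts -82 m/s; Δx = -82·6 + ½·11·6² = -294 m; v ends -16 m/s.
13–18 s: v starts -16 m/s; Δx = -16·5 + ½·-12·5² = -230 m; v ends -76 m/s.
x(18) = -2 + Σ Δx = -845 m.

-845 m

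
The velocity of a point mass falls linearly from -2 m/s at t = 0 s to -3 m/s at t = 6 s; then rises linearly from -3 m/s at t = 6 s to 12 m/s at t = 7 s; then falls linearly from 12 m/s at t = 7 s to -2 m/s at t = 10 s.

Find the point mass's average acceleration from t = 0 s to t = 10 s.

Average acceleration = Δv/Δt = (-2 − -2)/(10 − 0) = 0 m/s².

0 m/s²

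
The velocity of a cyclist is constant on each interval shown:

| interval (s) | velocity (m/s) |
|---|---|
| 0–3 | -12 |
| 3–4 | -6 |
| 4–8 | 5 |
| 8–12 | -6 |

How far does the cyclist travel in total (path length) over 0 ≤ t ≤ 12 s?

86 m

Distance (not displacement) is the total path length: add the absolute areas under v-t.
0–3 s: |-12| × 3 = 36 m
3–4 s: |-6| × 1 = 6 m
4–8 s: |5| × 4 = 20 m
8–12 s: |-6| × 4 = 24 m
Total distance = 86 m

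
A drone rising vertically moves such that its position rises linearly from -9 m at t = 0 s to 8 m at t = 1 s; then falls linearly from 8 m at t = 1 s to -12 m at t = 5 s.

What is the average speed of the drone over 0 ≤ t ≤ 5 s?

7.4 m/s

Average speed = (total path length)/(elapsed time); on a piecewise-linear x-t graph the path length is Σ|Δx|.
0–1 s: |Δx| = |8 − -9| = 17 m
1–5 s: |Δx| = |-12 − 8| = 20 m
Total path = 37 m; average speed = 37/5 = 7.4 m/s.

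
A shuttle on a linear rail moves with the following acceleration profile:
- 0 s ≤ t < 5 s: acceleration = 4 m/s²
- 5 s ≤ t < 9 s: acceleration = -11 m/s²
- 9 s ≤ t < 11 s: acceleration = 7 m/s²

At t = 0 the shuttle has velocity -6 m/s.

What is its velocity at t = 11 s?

Δv equals the area under the a-t graph; then v = v₀ + Δv.
0–5 s: 4 × 5 = 20 m/s
5–9 s: -11 × 4 = -44 m/s
9–11 s: 7 × 2 = 14 m/s
Δv = -10 m/s, so v(11) = -6 + (-10) = -16 m/s.

-16 m/s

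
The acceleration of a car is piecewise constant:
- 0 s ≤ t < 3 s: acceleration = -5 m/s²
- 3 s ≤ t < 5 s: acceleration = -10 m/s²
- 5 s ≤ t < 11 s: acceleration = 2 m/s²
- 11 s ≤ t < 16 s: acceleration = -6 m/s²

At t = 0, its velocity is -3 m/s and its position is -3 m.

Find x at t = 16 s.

On each constant-a segment, Δv = aΔt and Δx = v₀Δt + ½aΔt²; chain segment to segment.
0–3 s: v starts -3 m/s; Δx = -3·3 + ½·-5·3² = -31.5 m; v ends -18 m/s.
3–5 s: v starts -18 m/s; Δx = -18·2 + ½·-10·2² = -56 m; v ends -38 m/s.
5–11 s: v starts -38 m/s; Δx = -38·6 + ½·2·6² = -192 m; v ends -26 m/s.
11–16 s: v starts -26 m/s; Δx = -26·5 + ½·-6·5² = -205 m; v ends -56 m/s.
x(16) = -3 + Σ Δx = -487.5 m.

-487.5 m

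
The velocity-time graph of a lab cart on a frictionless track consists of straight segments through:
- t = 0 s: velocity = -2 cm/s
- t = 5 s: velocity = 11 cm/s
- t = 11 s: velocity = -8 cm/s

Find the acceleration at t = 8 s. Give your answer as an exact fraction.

Acceleration is the slope of the v-t graph on 5–11 s: (-8 − 11)/(11 − 5) = -19/6 cm/s².

-19/6 cm/s²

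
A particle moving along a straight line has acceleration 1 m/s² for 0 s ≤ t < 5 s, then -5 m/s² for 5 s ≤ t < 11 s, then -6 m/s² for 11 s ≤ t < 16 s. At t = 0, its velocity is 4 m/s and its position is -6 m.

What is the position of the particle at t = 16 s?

On each constant-a segment, Δv = aΔt and Δx = v₀Δt + ½aΔt²; chain segment to segment.
0–5 s: v starts 4 m/s; Δx = 4·5 + ½·1·5² = 32.5 m; v ends 9 m/s.
5–11 s: v starts 9 m/s; Δx = 9·6 + ½·-5·6² = -36 m; v ends -21 m/s.
11–16 s: v starts -21 m/s; Δx = -21·5 + ½·-6·5² = -180 m; v ends -51 m/s.
x(16) = -6 + Σ Δx = -189.5 m.

-189.5 m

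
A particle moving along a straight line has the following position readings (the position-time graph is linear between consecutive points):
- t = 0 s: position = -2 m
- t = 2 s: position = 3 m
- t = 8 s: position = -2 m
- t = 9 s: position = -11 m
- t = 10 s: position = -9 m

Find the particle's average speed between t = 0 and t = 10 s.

Average speed = (total path length)/(elapsed time); on a piecewise-linear x-t graph the path length is Σ|Δx|.
0–2 s: |Δx| = |3 − -2| = 5 m
2–8 s: |Δx| = |-2 − 3| = 5 m
8–9 s: |Δx| = |-11 − -2| = 9 m
9–10 s: |Δx| = |-9 − -11| = 2 m
Total path = 21 m; average speed = 21/10 = 2.1 m/s.

2.1 m/s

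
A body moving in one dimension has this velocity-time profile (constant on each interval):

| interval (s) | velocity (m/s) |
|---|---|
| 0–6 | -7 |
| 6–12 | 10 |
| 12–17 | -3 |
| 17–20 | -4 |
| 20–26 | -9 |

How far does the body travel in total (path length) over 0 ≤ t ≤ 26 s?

183 m

Distance (not displacement) is the total path length: add the absolute areas under v-t.
0–6 s: |-7| × 6 = 42 m
6–12 s: |10| × 6 = 60 m
12–17 s: |-3| × 5 = 15 m
17–20 s: |-4| × 3 = 12 m
20–26 s: |-9| × 6 = 54 m
Total distance = 183 m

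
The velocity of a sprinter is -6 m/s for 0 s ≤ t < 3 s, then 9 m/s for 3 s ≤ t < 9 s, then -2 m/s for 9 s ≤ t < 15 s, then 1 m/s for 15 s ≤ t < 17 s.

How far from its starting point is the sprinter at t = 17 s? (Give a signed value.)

26 m

Net displacement equals the area under the velocity-time graph (areas below the axis count negative).
0–3 s: -6 × 3 = -18 m
3–9 s: 9 × 6 = 54 m
9–15 s: -2 × 6 = -12 m
15–17 s: 1 × 2 = 2 m
Net displacement = 26 m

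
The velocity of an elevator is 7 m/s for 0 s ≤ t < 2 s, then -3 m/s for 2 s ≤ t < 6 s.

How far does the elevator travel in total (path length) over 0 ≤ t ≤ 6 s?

26 m

Total distance travelled is ∫|v| dt — sum the magnitudes of each area piece.
0–2 s: |7| × 2 = 14 m
2–6 s: |-3| × 4 = 12 m
Total distance = 26 m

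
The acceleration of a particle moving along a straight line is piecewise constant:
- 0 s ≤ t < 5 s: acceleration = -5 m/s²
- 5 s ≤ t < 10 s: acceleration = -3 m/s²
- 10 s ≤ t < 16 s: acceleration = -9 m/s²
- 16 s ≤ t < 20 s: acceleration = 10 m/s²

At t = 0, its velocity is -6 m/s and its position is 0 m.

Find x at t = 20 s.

On each constant-a segment, Δv = aΔt and Δx = v₀Δt + ½aΔt²; chain segment to segment.
0–5 s: v starts -6 m/s; Δx = -6·5 + ½·-5·5² = -92.5 m; v ends -31 m/s.
5–10 s: v starts -31 m/s; Δx = -31·5 + ½·-3·5² = -192.5 m; v ends -46 m/s.
10–16 s: v starts -46 m/s; Δx = -46·6 + ½·-9·6² = -438 m; v ends -100 m/s.
16–20 s: v starts -100 m/s; Δx = -100·4 + ½·10·4² = -320 m; v ends -60 m/s.
x(20) = 0 + Σ Δx = -1043 m.

-1043 m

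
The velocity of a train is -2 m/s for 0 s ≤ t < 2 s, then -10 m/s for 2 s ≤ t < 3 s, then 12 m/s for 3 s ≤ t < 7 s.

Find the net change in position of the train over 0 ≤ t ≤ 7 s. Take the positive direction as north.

Net displacement equals the area under the velocity-time graph (areas below the axis count negative).
0–2 s: -2 × 2 = -4 m
2–3 s: -10 × 1 = -10 m
3–7 s: 12 × 4 = 48 m
Net displacement = 34 m

34 m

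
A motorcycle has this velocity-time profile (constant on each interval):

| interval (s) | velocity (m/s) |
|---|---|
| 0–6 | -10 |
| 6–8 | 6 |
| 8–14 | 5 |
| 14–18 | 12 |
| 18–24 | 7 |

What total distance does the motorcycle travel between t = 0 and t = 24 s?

192 m

Total distance travelled is ∫|v| dt — sum the magnitudes of each area piece.
0–6 s: |-10| × 6 = 60 m
6–8 s: |6| × 2 = 12 m
8–14 s: |5| × 6 = 30 m
14–18 s: |12| × 4 = 48 m
18–24 s: |7| × 6 = 42 m
Total distance = 192 m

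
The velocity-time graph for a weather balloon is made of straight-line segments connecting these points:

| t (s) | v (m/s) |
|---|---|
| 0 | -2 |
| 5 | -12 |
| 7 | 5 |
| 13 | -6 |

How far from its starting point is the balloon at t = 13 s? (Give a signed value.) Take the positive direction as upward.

Displacement is the signed area under the v-t curve.
0–5 s: ½(-2 + -12)(5) = -35 m
5–7 s: ½(-12 + 5)(2) = -7 m
7–13 s: ½(5 + -6)(6) = -3 m
Net displacement = -45 m

-45 m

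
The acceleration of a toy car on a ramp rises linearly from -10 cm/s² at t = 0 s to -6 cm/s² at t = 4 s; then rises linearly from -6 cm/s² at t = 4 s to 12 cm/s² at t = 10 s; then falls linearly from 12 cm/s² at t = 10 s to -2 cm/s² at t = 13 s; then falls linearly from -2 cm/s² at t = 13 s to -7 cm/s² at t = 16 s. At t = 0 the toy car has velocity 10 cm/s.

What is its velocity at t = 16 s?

Δv equals the area under the a-t graph; then v = v₀ + Δv.
0–4 s: ½(-10 + -6)(4) = -32 cm/s
4–10 s: ½(-6 + 12)(6) = 18 cm/s
10–13 s: ½(12 + -2)(3) = 15 cm/s
13–16 s: ½(-2 + -7)(3) = -13.5 cm/s
Δv = -12.5 cm/s, so v(16) = 10 + (-12.5) = -2.5 cm/s.

-2.5 cm/s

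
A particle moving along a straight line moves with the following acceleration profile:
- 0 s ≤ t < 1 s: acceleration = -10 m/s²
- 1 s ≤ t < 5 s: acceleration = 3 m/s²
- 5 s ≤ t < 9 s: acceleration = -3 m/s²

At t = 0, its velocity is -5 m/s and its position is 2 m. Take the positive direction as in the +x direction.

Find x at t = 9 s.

On each constant-a segment, Δv = aΔt and Δx = v₀Δt + ½aΔt²; chain segment to segment.
0–1 s: v starts -5 m/s; Δx = -5·1 + ½·-10·1² = -10 m; v ends -15 m/s.
1–5 s: v starts -15 m/s; Δx = -15·4 + ½·3·4² = -36 m; v ends -3 m/s.
5–9 s: v starts -3 m/s; Δx = -3·4 + ½·-3·4² = -36 m; v ends -15 m/s.
x(9) = 2 + Σ Δx = -80 m.

-80 m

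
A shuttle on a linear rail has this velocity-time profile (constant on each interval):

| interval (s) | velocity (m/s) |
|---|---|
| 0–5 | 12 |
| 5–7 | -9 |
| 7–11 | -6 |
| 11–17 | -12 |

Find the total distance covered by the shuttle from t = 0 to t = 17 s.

174 m

Distance (not displacement) is the total path length: add the absolute areas under v-t.
0–5 s: |12| × 5 = 60 m
5–7 s: |-9| × 2 = 18 m
7–11 s: |-6| × 4 = 24 m
11–17 s: |-12| × 6 = 72 m
Total distance = 174 m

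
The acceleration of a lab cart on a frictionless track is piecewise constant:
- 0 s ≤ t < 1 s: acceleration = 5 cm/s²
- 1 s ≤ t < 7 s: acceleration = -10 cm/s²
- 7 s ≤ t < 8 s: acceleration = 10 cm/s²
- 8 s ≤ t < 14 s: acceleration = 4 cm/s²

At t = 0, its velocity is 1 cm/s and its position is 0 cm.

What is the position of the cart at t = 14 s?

On each constant-a segment, Δv = aΔt and Δx = v₀Δt + ½aΔt²; chain segment to segment.
0–1 s: v starts 1 cm/s; Δx = 1·1 + ½·5·1² = 3.5 cm; v ends 6 cm/s.
1–7 s: v starts 6 cm/s; Δx = 6·6 + ½·-10·6² = -144 cm; v ends -54 cm/s.
7–8 s: v starts -54 cm/s; Δx = -54·1 + ½·10·1² = -49 cm; v ends -44 cm/s.
8–14 s: v starts -44 cm/s; Δx = -44·6 + ½·4·6² = -192 cm; v ends -20 cm/s.
x(14) = 0 + Σ Δx = -381.5 cm.

-381.5 cm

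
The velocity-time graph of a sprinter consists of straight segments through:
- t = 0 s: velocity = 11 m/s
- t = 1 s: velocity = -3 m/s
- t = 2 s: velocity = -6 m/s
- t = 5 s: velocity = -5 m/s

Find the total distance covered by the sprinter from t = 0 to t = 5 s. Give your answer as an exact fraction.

359/14 m

Distance (not displacement) is the total path length: add the absolute areas under v-t.
0–1 s: v = 0 at t = 11/14 s; triangle areas 121/28 + 9/28 = 65/14 m
1–2 s: |½(-3 + -6)(1)| = 4.5 m
2–5 s: |½(-6 + -5)(3)| = 16.5 m
Total distance = 359/14 m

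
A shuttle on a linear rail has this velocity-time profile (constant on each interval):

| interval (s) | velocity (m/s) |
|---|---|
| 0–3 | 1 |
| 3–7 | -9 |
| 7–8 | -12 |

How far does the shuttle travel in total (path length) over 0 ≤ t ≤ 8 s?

51 m

Distance (not displacement) is the total path length: add the absolute areas under v-t.
0–3 s: |1| × 3 = 3 m
3–7 s: |-9| × 4 = 36 m
7–8 s: |-12| × 1 = 12 m
Total distance = 51 m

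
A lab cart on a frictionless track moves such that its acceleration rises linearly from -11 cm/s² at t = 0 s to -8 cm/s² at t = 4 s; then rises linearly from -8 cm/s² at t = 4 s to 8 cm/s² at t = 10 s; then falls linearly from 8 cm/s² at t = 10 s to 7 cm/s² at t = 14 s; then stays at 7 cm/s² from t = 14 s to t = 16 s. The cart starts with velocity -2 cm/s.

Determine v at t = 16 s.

4 cm/s

Δv equals the area under the a-t graph; then v = v₀ + Δv.
0–4 s: ½(-11 + -8)(4) = -38 cm/s
4–10 s: ½(-8 + 8)(6) = 0 cm/s
10–14 s: ½(8 + 7)(4) = 30 cm/s
14–16 s: 7 × 2 = 14 cm/s
Δv = 6 cm/s, so v(16) = -2 + (6) = 4 cm/s.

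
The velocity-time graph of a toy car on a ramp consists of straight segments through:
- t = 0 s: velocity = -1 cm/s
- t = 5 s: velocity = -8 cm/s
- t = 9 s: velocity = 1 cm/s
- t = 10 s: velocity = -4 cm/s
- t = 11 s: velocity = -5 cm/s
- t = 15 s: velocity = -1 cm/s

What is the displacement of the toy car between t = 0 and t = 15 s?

-54.5 cm

Net displacement equals the area under the velocity-time graph (areas below the axis count negative).
0–5 s: ½(-1 + -8)(5) = -22.5 cm
5–9 s: ½(-8 + 1)(4) = -14 cm
9–10 s: ½(1 + -4)(1) = -1.5 cm
10–11 s: ½(-4 + -5)(1) = -4.5 cm
11–15 s: ½(-5 + -1)(4) = -12 cm
Net displacement = -54.5 cm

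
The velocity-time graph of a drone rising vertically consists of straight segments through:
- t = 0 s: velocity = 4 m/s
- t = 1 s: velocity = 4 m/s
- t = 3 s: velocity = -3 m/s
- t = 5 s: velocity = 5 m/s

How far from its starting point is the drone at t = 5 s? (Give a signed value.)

Net displacement equals the area under the velocity-time graph (areas below the axis count negative).
0–1 s: 4 × 1 = 4 m
1–3 s: ½(4 + -3)(2) = 1 m
3–5 s: ½(-3 + 5)(2) = 2 m
Net displacement = 7 m

7 m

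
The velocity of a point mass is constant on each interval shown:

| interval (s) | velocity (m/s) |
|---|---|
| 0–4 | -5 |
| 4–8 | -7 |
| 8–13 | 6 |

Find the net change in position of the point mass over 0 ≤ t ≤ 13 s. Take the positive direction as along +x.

Net displacement equals the area under the velocity-time graph (areas below the axis count negative).
0–4 s: -5 × 4 = -20 m
4–8 s: -7 × 4 = -28 m
8–13 s: 6 × 5 = 30 m
Net displacement = -18 m

-18 m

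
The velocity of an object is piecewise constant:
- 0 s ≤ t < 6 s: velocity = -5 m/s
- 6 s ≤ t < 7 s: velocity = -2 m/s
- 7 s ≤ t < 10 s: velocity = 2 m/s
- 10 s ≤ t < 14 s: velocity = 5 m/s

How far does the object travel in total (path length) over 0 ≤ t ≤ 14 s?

58 m

Distance (not displacement) is the total path length: add the absolute areas under v-t.
0–6 s: |-5| × 6 = 30 m
6–7 s: |-2| × 1 = 2 m
7–10 s: |2| × 3 = 6 m
10–14 s: |5| × 4 = 20 m
Total distance = 58 m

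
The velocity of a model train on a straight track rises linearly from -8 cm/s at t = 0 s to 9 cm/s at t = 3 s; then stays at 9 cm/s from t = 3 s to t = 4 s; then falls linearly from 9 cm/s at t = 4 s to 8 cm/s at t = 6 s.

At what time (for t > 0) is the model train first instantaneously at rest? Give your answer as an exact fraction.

t = 24/17 s

v changes sign on 0–3 s (from -8 to 9); the graph is linear there, so v = 0 at t = 0 + (8)·(3 − 0)/(9 − -8) = 24/17 s.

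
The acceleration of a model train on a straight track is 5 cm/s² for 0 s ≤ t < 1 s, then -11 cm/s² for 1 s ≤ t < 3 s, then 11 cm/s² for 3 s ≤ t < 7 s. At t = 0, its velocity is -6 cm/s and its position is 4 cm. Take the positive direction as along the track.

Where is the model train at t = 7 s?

-27.5 cm

On each constant-a segment, Δv = aΔt and Δx = v₀Δt + ½aΔt²; chain segment to segment.
0–1 s: v starts -6 cm/s; Δx = -6·1 + ½·5·1² = -3.5 cm; v ends -1 cm/s.
1–3 s: v starts -1 cm/s; Δx = -1·2 + ½·-11·2² = -24 cm; v ends -23 cm/s.
3–7 s: v starts -23 cm/s; Δx = -23·4 + ½·11·4² = -4 cm; v ends 21 cm/s.
x(7) = 4 + Σ Δx = -27.5 cm.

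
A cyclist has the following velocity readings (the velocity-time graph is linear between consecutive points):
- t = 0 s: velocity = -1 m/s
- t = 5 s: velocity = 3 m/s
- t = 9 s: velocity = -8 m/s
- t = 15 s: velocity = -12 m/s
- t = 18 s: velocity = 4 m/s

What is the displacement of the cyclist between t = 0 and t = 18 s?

-77 m

Displacement is the signed area under the v-t curve.
0–5 s: ½(-1 + 3)(5) = 5 m
5–9 s: ½(3 + -8)(4) = -10 m
9–15 s: ½(-8 + -12)(6) = -60 m
15–18 s: ½(-12 + 4)(3) = -12 m
Net displacement = -77 m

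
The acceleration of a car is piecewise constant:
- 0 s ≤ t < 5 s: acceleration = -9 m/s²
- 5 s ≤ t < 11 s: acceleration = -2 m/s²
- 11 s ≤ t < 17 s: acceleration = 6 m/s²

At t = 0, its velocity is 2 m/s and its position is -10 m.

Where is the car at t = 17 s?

-628.5 m

On each constant-a segment, Δv = aΔt and Δx = v₀Δt + ½aΔt²; chain segment to segment.
0–5 s: v starts 2 m/s; Δx = 2·5 + ½·-9·5² = -102.5 m; v ends -43 m/s.
5–11 s: v starts -43 m/s; Δx = -43·6 + ½·-2·6² = -294 m; v ends -55 m/s.
11–17 s: v starts -55 m/s; Δx = -55·6 + ½·6·6² = -222 m; v ends -19 m/s.
x(17) = -10 + Σ Δx = -628.5 m.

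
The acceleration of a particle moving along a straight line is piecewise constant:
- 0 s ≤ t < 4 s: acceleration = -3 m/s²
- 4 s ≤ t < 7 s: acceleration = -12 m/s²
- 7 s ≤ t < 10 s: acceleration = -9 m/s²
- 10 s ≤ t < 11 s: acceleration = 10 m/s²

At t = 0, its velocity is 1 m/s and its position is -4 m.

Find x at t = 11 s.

On each constant-a segment, Δv = aΔt and Δx = v₀Δt + ½aΔt²; chain segment to segment.
0–4 s: v starts 1 m/s; Δx = 1·4 + ½·-3·4² = -20 m; v ends -11 m/s.
4–7 s: v starts -11 m/s; Δx = -11·3 + ½·-12·3² = -87 m; v ends -47 m/s.
7–10 s: v starts -47 m/s; Δx = -47·3 + ½·-9·3² = -181.5 m; v ends -74 m/s.
10–11 s: v starts -74 m/s; Δx = -74·1 + ½·10·1² = -69 m; v ends -64 m/s.
x(11) = -4 + Σ Δx = -361.5 m.

-361.5 m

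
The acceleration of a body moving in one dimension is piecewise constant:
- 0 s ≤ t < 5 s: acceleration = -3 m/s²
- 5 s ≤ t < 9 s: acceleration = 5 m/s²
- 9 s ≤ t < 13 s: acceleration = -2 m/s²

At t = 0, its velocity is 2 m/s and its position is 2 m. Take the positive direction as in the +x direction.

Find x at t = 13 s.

On each constant-a segment, Δv = aΔt and Δx = v₀Δt + ½aΔt²; chain segment to segment.
0–5 s: v starts 2 m/s; Δx = 2·5 + ½·-3·5² = -27.5 m; v ends -13 m/s.
5–9 s: v starts -13 m/s; Δx = -13·4 + ½·5·4² = -12 m; v ends 7 m/s.
9–13 s: v starts 7 m/s; Δx = 7·4 + ½·-2·4² = 12 m; v ends -1 m/s.
x(13) = 2 + Σ Δx = -25.5 m.

-25.5 m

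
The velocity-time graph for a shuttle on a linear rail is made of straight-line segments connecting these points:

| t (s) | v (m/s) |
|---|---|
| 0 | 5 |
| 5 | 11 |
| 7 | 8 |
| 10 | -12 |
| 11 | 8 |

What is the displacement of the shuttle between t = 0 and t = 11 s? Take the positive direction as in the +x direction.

Displacement is the signed area under the v-t curve.
0–5 s: ½(5 + 11)(5) = 40 m
5–7 s: ½(11 + 8)(2) = 19 m
7–10 s: ½(8 + -12)(3) = -6 m
10–11 s: ½(-12 + 8)(1) = -2 m
Net displacement = 51 m

51 m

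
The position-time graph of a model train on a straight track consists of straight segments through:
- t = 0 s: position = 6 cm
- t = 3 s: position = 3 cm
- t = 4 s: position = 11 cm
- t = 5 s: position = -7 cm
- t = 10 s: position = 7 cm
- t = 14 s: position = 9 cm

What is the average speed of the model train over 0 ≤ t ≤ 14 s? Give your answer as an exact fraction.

45/14 cm/s

Average speed = (total path length)/(elapsed time); on a piecewise-linear x-t graph the path length is Σ|Δx|.
0–3 s: |Δx| = |3 − 6| = 3 cm
3–4 s: |Δx| = |11 − 3| = 8 cm
4–5 s: |Δx| = |-7 − 11| = 18 cm
5–10 s: |Δx| = |7 − -7| = 14 cm
10–14 s: |Δx| = |9 − 7| = 2 cm
Total path = 45 cm; average speed = 45/14 = 45/14 cm/s.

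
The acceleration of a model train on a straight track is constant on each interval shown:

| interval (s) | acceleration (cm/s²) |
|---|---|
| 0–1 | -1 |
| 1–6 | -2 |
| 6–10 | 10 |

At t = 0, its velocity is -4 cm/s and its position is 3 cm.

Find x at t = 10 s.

On each constant-a segment, Δv = aΔt and Δx = v₀Δt + ½aΔt²; chain segment to segment.
0–1 s: v starts -4 cm/s; Δx = -4·1 + ½·-1·1² = -4.5 cm; v ends -5 cm/s.
1–6 s: v starts -5 cm/s; Δx = -5·5 + ½·-2·5² = -50 cm; v ends -15 cm/s.
6–10 s: v starts -15 cm/s; Δx = -15·4 + ½·10·4² = 20 cm; v ends 25 cm/s.
x(10) = 3 + Σ Δx = -31.5 cm.

-31.5 cm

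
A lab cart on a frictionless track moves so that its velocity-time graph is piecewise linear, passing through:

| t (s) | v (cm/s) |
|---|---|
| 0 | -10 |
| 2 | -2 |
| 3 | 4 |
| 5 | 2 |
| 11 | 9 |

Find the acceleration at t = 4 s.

Acceleration is the slope of the v-t graph on 3–5 s: (2 − 4)/(5 − 3) = -1 cm/s².

-1 cm/s²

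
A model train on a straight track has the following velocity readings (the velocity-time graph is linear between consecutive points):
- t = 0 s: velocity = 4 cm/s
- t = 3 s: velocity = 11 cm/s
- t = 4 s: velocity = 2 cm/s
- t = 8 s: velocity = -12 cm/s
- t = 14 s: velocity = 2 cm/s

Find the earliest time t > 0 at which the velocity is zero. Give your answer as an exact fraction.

t = 32/7 s

v changes sign on 4–8 s (from 2 to -12); the graph is linear there, so v = 0 at t = 4 + (-2)·(8 − 4)/(-12 − 2) = 32/7 s.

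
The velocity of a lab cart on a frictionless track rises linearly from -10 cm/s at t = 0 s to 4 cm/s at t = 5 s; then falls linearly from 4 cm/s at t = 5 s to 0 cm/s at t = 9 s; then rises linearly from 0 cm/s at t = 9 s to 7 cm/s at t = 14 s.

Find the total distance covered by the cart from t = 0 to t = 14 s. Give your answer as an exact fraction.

647/14 cm

Distance (not displacement) is the total path length: add the absolute areas under v-t.
0–5 s: v = 0 at t = 25/7 s; triangle areas 125/7 + 20/7 = 145/7 cm
5–9 s: |½(4 + 0)(4)| = 8 cm
9–14 s: |½(0 + 7)(5)| = 17.5 cm
Total distance = 647/14 cm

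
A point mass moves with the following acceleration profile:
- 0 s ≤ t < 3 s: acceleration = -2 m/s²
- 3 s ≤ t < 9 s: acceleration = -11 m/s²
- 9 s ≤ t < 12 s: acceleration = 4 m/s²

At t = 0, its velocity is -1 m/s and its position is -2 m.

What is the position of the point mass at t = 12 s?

-455 m

On each constant-a segment, Δv = aΔt and Δx = v₀Δt + ½aΔt²; chain segment to segment.
0–3 s: v starts -1 m/s; Δx = -1·3 + ½·-2·3² = -12 m; v ends -7 m/s.
3–9 s: v starts -7 m/s; Δx = -7·6 + ½·-11·6² = -240 m; v ends -73 m/s.
9–12 s: v starts -73 m/s; Δx = -73·3 + ½·4·3² = -201 m; v ends -61 m/s.
x(12) = -2 + Σ Δx = -455 m.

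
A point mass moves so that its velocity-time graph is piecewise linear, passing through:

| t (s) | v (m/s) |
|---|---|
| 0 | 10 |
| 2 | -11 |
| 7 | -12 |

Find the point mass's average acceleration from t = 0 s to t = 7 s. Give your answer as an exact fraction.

Average acceleration = Δv/Δt = (-12 − 10)/(7 − 0) = -22/7 m/s².

-22/7 m/s²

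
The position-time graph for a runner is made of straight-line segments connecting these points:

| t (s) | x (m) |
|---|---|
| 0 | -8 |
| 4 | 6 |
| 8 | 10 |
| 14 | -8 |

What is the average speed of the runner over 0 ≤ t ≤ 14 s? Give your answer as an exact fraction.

Average speed = (total path length)/(elapsed time); on a piecewise-linear x-t graph the path length is Σ|Δx|.
0–4 s: |Δx| = |6 − -8| = 14 m
4–8 s: |Δx| = |10 − 6| = 4 m
8–14 s: |Δx| = |-8 − 10| = 18 m
Total path = 36 m; average speed = 36/14 = 18/7 m/s.

18/7 m/s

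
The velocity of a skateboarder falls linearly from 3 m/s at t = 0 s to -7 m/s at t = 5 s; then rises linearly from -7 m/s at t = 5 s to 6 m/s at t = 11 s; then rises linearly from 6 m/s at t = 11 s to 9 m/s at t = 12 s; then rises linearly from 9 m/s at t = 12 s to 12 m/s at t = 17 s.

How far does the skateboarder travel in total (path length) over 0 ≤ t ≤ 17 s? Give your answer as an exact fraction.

2447/26 m

Distance (not displacement) is the total path length: add the absolute areas under v-t.
0–5 s: v = 0 at t = 1.5 s; triangle areas 2.25 + 12.25 = 14.5 m
5–11 s: v = 0 at t = 107/13 s; triangle areas 147/13 + 108/13 = 255/13 m
11–12 s: |½(6 + 9)(1)| = 7.5 m
12–17 s: |½(9 + 12)(5)| = 52.5 m
Total distance = 2447/26 m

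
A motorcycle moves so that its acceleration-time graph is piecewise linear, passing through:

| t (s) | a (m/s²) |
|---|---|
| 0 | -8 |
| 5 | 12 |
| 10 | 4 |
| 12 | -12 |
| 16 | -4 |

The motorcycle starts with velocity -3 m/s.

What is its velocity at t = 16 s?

Δv equals the area under the a-t graph; then v = v₀ + Δv.
0–5 s: ½(-8 + 12)(5) = 10 m/s
5–10 s: ½(12 + 4)(5) = 40 m/s
10–12 s: ½(4 + -12)(2) = -8 m/s
12–16 s: ½(-12 + -4)(4) = -32 m/s
Δv = 10 m/s, so v(16) = -3 + (10) = 7 m/s.

7 m/s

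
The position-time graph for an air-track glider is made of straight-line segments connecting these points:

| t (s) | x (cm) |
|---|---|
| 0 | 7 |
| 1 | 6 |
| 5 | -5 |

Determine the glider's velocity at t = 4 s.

Velocity is the slope of the x-t graph on 1–5 s: (-5 − 6)/(5 − 1) = -2.75 cm/s.

-2.75 cm/s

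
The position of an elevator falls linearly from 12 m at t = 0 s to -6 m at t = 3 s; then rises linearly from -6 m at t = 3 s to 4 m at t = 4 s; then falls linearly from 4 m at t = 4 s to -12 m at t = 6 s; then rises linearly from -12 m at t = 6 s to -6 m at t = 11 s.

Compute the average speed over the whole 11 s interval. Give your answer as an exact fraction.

Average speed = (total path length)/(elapsed time); on a piecewise-linear x-t graph the path length is Σ|Δx|.
0–3 s: |Δx| = |-6 − 12| = 18 m
3–4 s: |Δx| = |4 − -6| = 10 m
4–6 s: |Δx| = |-12 − 4| = 16 m
6–11 s: |Δx| = |-6 − -12| = 6 m
Total path = 50 m; average speed = 50/11 = 50/11 m/s.

50/11 m/s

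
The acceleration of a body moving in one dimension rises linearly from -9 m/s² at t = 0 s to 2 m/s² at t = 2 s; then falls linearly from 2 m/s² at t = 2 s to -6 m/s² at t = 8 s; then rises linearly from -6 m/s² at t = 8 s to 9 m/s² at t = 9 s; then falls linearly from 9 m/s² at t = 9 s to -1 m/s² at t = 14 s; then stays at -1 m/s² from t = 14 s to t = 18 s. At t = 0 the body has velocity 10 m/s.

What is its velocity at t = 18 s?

8.5 m/s

Δv equals the area under the a-t graph; then v = v₀ + Δv.
0–2 s: ½(-9 + 2)(2) = -7 m/s
2–8 s: ½(2 + -6)(6) = -12 m/s
8–9 s: ½(-6 + 9)(1) = 1.5 m/s
9–14 s: ½(9 + -1)(5) = 20 m/s
14–18 s: -1 × 4 = -4 m/s
Δv = -1.5 m/s, so v(18) = 10 + (-1.5) = 8.5 m/s.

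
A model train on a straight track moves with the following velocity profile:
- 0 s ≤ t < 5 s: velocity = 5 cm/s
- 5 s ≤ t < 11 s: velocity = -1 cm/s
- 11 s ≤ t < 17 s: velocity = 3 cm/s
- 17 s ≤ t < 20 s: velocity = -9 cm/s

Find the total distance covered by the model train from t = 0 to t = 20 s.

76 cm

Total distance travelled is ∫|v| dt — sum the magnitudes of each area piece.
0–5 s: |5| × 5 = 25 cm
5–11 s: |-1| × 6 = 6 cm
11–17 s: |3| × 6 = 18 cm
17–20 s: |-9| × 3 = 27 cm
Total distance = 76 cm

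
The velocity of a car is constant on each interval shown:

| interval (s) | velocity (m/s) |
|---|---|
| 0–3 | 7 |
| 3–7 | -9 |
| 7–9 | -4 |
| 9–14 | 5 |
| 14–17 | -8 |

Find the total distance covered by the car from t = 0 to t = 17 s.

114 m

Distance (not displacement) is the total path length: add the absolute areas under v-t.
0–3 s: |7| × 3 = 21 m
3–7 s: |-9| × 4 = 36 m
7–9 s: |-4| × 2 = 8 m
9–14 s: |5| × 5 = 25 m
14–17 s: |-8| × 3 = 24 m
Total distance = 114 m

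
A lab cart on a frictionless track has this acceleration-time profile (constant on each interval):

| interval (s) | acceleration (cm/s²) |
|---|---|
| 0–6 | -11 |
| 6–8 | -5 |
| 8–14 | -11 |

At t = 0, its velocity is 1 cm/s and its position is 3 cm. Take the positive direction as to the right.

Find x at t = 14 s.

On each constant-a segment, Δv = aΔt and Δx = v₀Δt + ½aΔt²; chain segment to segment.
0–6 s: v starts 1 cm/s; Δx = 1·6 + ½·-11·6² = -192 cm; v ends -65 cm/s.
6–8 s: v starts -65 cm/s; Δx = -65·2 + ½·-5·2² = -140 cm; v ends -75 cm/s.
8–14 s: v starts -75 cm/s; Δx = -75·6 + ½·-11·6² = -648 cm; v ends -141 cm/s.
x(14) = 3 + Σ Δx = -977 cm.

-977 cm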